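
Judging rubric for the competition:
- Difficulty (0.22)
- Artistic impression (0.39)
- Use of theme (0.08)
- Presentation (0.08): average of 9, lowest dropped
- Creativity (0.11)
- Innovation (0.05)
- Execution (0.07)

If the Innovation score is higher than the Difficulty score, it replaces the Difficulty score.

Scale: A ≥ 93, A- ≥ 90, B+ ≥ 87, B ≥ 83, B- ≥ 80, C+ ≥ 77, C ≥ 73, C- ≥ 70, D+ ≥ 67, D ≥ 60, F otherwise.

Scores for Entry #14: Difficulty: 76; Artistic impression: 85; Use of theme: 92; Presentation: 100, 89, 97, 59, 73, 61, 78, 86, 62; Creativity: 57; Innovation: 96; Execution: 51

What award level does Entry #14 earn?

B-

Presentation: drop 59 → average of remaining 8 = 646/8 = 80.75
Innovation (96) > Difficulty (76), so Difficulty counts as 96.
Weighted total:
  Difficulty 96 × 0.22 = 21.12
  Artistic impression 85 × 0.39 = 33.15
  Use of theme 92 × 0.08 = 7.36
  Presentation 80.75 × 0.08 = 6.46
  Creativity 57 × 0.11 = 6.27
  Innovation 96 × 0.05 = 4.8
  Execution 51 × 0.07 = 3.57
Sum = 82.73
82.73 is ≥ 80 and < 83 → B-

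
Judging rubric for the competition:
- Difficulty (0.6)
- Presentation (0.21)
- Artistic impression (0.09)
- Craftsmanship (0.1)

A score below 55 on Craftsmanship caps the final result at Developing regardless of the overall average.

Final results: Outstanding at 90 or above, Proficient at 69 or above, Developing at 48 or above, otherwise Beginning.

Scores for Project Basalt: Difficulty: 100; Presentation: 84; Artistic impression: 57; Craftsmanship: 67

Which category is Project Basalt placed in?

Craftsmanship score 67 ≥ 55: minimum met.
Weighted total:
  Difficulty 100 × 0.6 = 60
  Presentation 84 × 0.21 = 17.64
  Artistic impression 57 × 0.09 = 5.13
  Craftsmanship 67 × 0.1 = 6.7
Sum = 89.47
89.47 is ≥ 69 and < 90 → Proficient

Proficient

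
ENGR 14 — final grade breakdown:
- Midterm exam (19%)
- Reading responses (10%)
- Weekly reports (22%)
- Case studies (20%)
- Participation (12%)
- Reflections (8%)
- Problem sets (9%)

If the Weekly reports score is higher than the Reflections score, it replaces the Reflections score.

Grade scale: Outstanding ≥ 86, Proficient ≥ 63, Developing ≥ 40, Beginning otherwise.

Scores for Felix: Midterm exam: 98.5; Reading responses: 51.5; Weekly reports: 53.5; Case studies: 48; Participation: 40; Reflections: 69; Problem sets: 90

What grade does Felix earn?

Proficient

Weekly reports (53.5) ≤ Reflections (69), so Reflections stays at 69.
Weighted total:
  Midterm exam 98.5 × 0.19 = 18.715
  Reading responses 51.5 × 0.1 = 5.15
  Weekly reports 53.5 × 0.22 = 11.77
  Case studies 48 × 0.2 = 9.6
  Participation 40 × 0.12 = 4.8
  Reflections 69 × 0.08 = 5.52
  Problem sets 90 × 0.09 = 8.1
Sum = 63.655
63.655 is ≥ 63 and < 86 → Proficient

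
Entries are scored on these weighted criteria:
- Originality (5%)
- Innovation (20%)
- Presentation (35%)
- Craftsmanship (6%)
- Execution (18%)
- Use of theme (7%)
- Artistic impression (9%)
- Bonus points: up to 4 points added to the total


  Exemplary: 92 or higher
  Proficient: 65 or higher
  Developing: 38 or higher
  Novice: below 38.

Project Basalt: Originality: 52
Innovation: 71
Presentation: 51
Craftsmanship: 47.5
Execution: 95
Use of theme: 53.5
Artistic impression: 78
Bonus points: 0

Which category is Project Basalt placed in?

Weighted total:
  Originality 52 × 0.05 = 2.6
  Innovation 71 × 0.2 = 14.2
  Presentation 51 × 0.35 = 17.85
  Craftsmanship 47.5 × 0.06 = 2.85
  Execution 95 × 0.18 = 17.1
  Use of theme 53.5 × 0.07 = 3.745
  Artistic impression 78 × 0.09 = 7.02
Sum = 65.365
Bonus points: 65.365 + 0 = 65.365
65.365 is ≥ 65 and < 92 → Proficient

Proficient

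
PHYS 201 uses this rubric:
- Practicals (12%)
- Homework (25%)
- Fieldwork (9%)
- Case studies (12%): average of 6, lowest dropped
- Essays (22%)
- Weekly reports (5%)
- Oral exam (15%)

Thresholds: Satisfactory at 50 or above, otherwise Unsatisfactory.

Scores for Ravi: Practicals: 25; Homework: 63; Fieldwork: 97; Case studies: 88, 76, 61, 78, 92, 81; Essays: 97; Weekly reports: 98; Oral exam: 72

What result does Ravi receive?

Satisfactory

Case studies: drop 61 → average of remaining 5 = 415/5 = 83
Weighted total:
  Practicals 25 × 0.12 = 3
  Homework 63 × 0.25 = 15.75
  Fieldwork 97 × 0.09 = 8.73
  Case studies 83 × 0.12 = 9.96
  Essays 97 × 0.22 = 21.34
  Weekly reports 98 × 0.05 = 4.9
  Oral exam 72 × 0.15 = 10.8
Sum = 74.48
74.48 ≥ 50 → Satisfactory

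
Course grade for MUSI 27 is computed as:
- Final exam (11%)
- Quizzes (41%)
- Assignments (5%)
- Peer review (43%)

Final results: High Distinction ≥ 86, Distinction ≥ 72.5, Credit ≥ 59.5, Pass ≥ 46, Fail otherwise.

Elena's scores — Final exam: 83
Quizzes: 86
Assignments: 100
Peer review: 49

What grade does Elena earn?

Weighted total:
  Final exam 83 × 0.11 = 9.13
  Quizzes 86 × 0.41 = 35.26
  Assignments 100 × 0.05 = 5
  Peer review 49 × 0.43 = 21.07
Sum = 70.46
70.46 is ≥ 59.5 and < 72.5 → Credit

Credit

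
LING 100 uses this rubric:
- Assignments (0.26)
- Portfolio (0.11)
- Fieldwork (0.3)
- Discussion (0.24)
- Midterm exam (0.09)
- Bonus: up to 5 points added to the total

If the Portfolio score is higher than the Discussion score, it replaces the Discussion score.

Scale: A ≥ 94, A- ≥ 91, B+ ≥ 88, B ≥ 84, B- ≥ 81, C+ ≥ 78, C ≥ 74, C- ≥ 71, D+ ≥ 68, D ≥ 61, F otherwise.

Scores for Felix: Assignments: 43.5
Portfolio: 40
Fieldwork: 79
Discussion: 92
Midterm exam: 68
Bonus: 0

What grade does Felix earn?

Portfolio (40) ≤ Discussion (92), so Discussion stays at 92.
Weighted total:
  Assignments 43.5 × 0.26 = 11.31
  Portfolio 40 × 0.11 = 4.4
  Fieldwork 79 × 0.3 = 23.7
  Discussion 92 × 0.24 = 22.08
  Midterm exam 68 × 0.09 = 6.12
Sum = 67.61
Bonus: 67.61 + 0 = 67.61
67.61 is ≥ 61 and < 68 → D

D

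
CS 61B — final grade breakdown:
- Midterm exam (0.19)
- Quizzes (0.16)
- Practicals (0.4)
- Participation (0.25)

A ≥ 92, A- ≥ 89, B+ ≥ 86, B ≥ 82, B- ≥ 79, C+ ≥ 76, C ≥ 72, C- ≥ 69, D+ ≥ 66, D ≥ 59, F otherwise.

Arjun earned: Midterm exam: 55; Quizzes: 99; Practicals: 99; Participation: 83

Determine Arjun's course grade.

Weighted total:
  Midterm exam 55 × 0.19 = 10.45
  Quizzes 99 × 0.16 = 15.84
  Practicals 99 × 0.4 = 39.6
  Participation 83 × 0.25 = 20.75
Sum = 86.64
86.64 is ≥ 86 and < 89 → B+

B+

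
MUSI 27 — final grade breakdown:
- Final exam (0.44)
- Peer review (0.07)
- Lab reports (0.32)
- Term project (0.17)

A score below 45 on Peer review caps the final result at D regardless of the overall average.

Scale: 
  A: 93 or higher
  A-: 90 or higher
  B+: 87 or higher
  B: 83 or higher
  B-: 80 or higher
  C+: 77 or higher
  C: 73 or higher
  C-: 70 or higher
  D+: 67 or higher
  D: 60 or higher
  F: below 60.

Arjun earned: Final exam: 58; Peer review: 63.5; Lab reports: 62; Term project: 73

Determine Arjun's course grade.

Peer review score 63.5 ≥ 45: minimum met.
Weighted total:
  Final exam 58 × 0.44 = 25.52
  Peer review 63.5 × 0.07 = 4.445
  Lab reports 62 × 0.32 = 19.84
  Term project 73 × 0.17 = 12.41
Sum = 62.215
62.215 is ≥ 60 and < 67 → D

D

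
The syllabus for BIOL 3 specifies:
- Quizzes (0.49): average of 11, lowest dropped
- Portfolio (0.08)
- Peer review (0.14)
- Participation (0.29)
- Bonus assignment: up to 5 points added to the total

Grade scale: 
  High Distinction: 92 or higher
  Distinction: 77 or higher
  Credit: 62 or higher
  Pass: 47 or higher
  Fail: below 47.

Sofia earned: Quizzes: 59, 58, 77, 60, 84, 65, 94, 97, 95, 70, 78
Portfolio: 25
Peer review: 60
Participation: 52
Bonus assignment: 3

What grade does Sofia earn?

Quizzes: drop 58 → average of remaining 10 = 779/10 = 77.9
Weighted total:
  Quizzes 77.9 × 0.49 = 38.171
  Portfolio 25 × 0.08 = 2
  Peer review 60 × 0.14 = 8.4
  Participation 52 × 0.29 = 15.08
Sum = 63.651
Bonus assignment: 63.651 + 3 = 66.651
66.651 is ≥ 62 and < 77 → Credit

Credit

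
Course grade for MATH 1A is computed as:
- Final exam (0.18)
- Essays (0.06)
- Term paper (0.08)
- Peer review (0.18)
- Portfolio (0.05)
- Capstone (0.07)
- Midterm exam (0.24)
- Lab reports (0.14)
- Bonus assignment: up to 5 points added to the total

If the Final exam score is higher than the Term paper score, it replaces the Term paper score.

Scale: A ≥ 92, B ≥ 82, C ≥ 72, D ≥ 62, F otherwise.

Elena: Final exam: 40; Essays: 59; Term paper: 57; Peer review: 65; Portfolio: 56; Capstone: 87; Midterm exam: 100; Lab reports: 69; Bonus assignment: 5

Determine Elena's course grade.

C

Final exam (40) ≤ Term paper (57), so Term paper stays at 57.
Weighted total:
  Final exam 40 × 0.18 = 7.2
  Essays 59 × 0.06 = 3.54
  Term paper 57 × 0.08 = 4.56
  Peer review 65 × 0.18 = 11.7
  Portfolio 56 × 0.05 = 2.8
  Capstone 87 × 0.07 = 6.09
  Midterm exam 100 × 0.24 = 24
  Lab reports 69 × 0.14 = 9.66
Sum = 69.55
Bonus assignment: 69.55 + 5 = 74.55
74.55 is ≥ 72 and < 82 → C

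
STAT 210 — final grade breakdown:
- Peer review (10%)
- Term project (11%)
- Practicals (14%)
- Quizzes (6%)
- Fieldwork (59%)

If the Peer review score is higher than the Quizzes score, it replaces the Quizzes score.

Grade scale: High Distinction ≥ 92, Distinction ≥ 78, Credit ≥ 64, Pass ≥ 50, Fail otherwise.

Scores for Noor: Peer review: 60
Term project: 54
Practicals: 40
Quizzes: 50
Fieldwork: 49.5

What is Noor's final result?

Pass

Peer review (60) > Quizzes (50), so Quizzes counts as 60.
Weighted total:
  Peer review 60 × 0.1 = 6
  Term project 54 × 0.11 = 5.94
  Practicals 40 × 0.14 = 5.6
  Quizzes 60 × 0.06 = 3.6
  Fieldwork 49.5 × 0.59 = 29.205
Sum = 50.345
50.345 is ≥ 50 and < 64 → Pass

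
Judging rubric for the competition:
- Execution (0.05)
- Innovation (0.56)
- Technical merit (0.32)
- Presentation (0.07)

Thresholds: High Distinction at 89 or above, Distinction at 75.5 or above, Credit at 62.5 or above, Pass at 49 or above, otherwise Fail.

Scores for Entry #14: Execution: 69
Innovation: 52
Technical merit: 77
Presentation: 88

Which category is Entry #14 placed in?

Credit

Weighted total:
  Execution 69 × 0.05 = 3.45
  Innovation 52 × 0.56 = 29.12
  Technical merit 77 × 0.32 = 24.64
  Presentation 88 × 0.07 = 6.16
Sum = 63.37
63.37 is ≥ 62.5 and < 75.5 → Credit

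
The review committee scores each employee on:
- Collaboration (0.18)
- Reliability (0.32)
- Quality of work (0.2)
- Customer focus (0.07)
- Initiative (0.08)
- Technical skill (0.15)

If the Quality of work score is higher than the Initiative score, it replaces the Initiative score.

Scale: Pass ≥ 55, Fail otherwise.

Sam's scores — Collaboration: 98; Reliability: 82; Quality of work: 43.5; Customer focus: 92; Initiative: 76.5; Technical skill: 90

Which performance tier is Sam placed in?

Pass

Quality of work (43.5) ≤ Initiative (76.5), so Initiative stays at 76.5.
Weighted total:
  Collaboration 98 × 0.18 = 17.64
  Reliability 82 × 0.32 = 26.24
  Quality of work 43.5 × 0.2 = 8.7
  Customer focus 92 × 0.07 = 6.44
  Initiative 76.5 × 0.08 = 6.12
  Technical skill 90 × 0.15 = 13.5
Sum = 78.64
78.64 ≥ 55 → Pass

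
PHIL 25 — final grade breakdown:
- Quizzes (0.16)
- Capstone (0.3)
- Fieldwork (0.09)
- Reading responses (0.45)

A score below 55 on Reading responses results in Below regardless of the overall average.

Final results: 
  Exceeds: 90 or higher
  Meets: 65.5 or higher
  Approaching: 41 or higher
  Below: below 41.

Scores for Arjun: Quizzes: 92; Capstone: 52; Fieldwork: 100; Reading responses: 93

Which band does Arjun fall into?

Meets

Reading responses score 93 ≥ 55: minimum met.
Weighted total:
  Quizzes 92 × 0.16 = 14.72
  Capstone 52 × 0.3 = 15.6
  Fieldwork 100 × 0.09 = 9
  Reading responses 93 × 0.45 = 41.85
Sum = 81.17
81.17 is ≥ 65.5 and < 90 → Meets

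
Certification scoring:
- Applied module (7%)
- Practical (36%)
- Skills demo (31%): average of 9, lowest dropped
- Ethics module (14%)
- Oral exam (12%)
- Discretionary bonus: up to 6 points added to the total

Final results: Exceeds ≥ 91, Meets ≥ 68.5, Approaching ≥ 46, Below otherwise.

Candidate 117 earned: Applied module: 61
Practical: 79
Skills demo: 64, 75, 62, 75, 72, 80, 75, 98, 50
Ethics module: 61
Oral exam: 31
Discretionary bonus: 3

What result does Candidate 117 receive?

Meets

Skills demo: drop 50 → average of remaining 8 = 601/8 = 75.125
Weighted total:
  Applied module 61 × 0.07 = 4.27
  Practical 79 × 0.36 = 28.44
  Skills demo 75.125 × 0.31 = 23.28875
  Ethics module 61 × 0.14 = 8.54
  Oral exam 31 × 0.12 = 3.72
Sum = 68.25875
Discretionary bonus: 68.25875 + 3 = 71.25875
71.25875 is ≥ 68.5 and < 91 → Meets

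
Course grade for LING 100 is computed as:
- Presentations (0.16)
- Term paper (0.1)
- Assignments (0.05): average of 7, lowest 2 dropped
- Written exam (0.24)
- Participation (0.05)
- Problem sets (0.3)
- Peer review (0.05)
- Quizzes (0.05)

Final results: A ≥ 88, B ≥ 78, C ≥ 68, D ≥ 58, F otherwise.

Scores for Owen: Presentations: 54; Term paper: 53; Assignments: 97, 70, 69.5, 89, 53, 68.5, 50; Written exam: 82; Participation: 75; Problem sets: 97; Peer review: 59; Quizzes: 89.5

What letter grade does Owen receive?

Assignments: drop 50, 53 → average of remaining 5 = 394/5 = 78.8
Weighted total:
  Presentations 54 × 0.16 = 8.64
  Term paper 53 × 0.1 = 5.3
  Assignments 78.8 × 0.05 = 3.94
  Written exam 82 × 0.24 = 19.68
  Participation 75 × 0.05 = 3.75
  Problem sets 97 × 0.3 = 29.1
  Peer review 59 × 0.05 = 2.95
  Quizzes 89.5 × 0.05 = 4.475
Sum = 77.835
77.835 is ≥ 68 and < 78 → C

C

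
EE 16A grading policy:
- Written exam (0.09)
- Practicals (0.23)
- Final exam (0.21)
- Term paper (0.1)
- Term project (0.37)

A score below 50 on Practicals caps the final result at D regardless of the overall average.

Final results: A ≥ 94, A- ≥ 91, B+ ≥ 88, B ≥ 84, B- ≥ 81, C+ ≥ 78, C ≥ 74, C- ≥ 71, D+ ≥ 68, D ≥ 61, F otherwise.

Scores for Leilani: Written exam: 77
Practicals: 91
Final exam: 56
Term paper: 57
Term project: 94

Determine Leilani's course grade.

Practicals score 91 ≥ 50: minimum met.
Weighted total:
  Written exam 77 × 0.09 = 6.93
  Practicals 91 × 0.23 = 20.93
  Final exam 56 × 0.21 = 11.76
  Term paper 57 × 0.1 = 5.7
  Term project 94 × 0.37 = 34.78
Sum = 80.1
80.1 is ≥ 78 and < 81 → C+

C+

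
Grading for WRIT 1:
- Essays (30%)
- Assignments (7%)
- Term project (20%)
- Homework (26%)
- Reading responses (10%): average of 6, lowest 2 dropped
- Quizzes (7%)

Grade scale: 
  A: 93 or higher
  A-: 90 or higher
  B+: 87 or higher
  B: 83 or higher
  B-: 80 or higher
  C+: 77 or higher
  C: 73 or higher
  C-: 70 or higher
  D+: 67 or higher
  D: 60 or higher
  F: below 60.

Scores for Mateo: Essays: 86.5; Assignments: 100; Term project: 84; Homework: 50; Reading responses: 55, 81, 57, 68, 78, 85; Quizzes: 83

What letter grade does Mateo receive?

Reading responses: drop 55, 57 → average of remaining 4 = 312/4 = 78
Weighted total:
  Essays 86.5 × 0.3 = 25.95
  Assignments 100 × 0.07 = 7
  Term project 84 × 0.2 = 16.8
  Homework 50 × 0.26 = 13
  Reading responses 78 × 0.1 = 7.8
  Quizzes 83 × 0.07 = 5.81
Sum = 76.36
76.36 is ≥ 73 and < 77 → C

C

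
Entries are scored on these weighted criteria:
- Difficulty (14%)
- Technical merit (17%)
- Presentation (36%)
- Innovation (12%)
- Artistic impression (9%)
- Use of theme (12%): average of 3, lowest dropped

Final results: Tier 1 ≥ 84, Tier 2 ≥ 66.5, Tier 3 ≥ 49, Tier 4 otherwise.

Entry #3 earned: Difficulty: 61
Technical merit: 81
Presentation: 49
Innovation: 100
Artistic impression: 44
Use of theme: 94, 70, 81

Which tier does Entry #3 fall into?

Use of theme: drop 70 → average of remaining 2 = 175/2 = 87.5
Weighted total:
  Difficulty 61 × 0.14 = 8.54
  Technical merit 81 × 0.17 = 13.77
  Presentation 49 × 0.36 = 17.64
  Innovation 100 × 0.12 = 12
  Artistic impression 44 × 0.09 = 3.96
  Use of theme 87.5 × 0.12 = 10.5
Sum = 66.41
66.41 is ≥ 49 and < 66.5 → Tier 3

Tier 3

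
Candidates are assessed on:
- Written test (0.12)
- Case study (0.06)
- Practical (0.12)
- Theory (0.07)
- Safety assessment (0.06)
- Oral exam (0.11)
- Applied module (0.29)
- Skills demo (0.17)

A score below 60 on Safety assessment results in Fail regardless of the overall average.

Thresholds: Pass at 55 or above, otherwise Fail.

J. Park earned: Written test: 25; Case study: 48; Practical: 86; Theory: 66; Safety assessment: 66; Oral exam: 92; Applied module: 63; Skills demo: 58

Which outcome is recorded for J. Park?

Pass

Safety assessment score 66 ≥ 60: minimum met.
Weighted total:
  Written test 25 × 0.12 = 3
  Case study 48 × 0.06 = 2.88
  Practical 86 × 0.12 = 10.32
  Theory 66 × 0.07 = 4.62
  Safety assessment 66 × 0.06 = 3.96
  Oral exam 92 × 0.11 = 10.12
  Applied module 63 × 0.29 = 18.27
  Skills demo 58 × 0.17 = 9.86
Sum = 63.03
63.03 ≥ 55 → Pass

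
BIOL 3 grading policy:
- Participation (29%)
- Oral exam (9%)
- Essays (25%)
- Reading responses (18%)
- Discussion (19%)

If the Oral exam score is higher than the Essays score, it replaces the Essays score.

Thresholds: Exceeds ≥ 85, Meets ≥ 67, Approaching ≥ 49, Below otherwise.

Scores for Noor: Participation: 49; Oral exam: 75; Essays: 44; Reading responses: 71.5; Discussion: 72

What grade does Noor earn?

Oral exam (75) > Essays (44), so Essays counts as 75.
Weighted total:
  Participation 49 × 0.29 = 14.21
  Oral exam 75 × 0.09 = 6.75
  Essays 75 × 0.25 = 18.75
  Reading responses 71.5 × 0.18 = 12.87
  Discussion 72 × 0.19 = 13.68
Sum = 66.26
66.26 is ≥ 49 and < 67 → Approaching

Approaching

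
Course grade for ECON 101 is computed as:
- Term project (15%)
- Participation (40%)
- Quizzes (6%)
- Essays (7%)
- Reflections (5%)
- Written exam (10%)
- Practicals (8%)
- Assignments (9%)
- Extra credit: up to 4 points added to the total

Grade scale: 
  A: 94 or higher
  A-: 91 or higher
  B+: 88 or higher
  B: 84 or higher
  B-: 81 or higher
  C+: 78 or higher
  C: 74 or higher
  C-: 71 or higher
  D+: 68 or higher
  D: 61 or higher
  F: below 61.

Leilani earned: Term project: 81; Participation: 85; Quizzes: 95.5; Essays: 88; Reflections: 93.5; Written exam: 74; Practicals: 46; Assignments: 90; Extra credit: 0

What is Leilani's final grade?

B-

Weighted total:
  Term project 81 × 0.15 = 12.15
  Participation 85 × 0.4 = 34
  Quizzes 95.5 × 0.06 = 5.73
  Essays 88 × 0.07 = 6.16
  Reflections 93.5 × 0.05 = 4.675
  Written exam 74 × 0.1 = 7.4
  Practicals 46 × 0.08 = 3.68
  Assignments 90 × 0.09 = 8.1
Sum = 81.895
Extra credit: 81.895 + 0 = 81.895
81.895 is ≥ 81 and < 84 → B-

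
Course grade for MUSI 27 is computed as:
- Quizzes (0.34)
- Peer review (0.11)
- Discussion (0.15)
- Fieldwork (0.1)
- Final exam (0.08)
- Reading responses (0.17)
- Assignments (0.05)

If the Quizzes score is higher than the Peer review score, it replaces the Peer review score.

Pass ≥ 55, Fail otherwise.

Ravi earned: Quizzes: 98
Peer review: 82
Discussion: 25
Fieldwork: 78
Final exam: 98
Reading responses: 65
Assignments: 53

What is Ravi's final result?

Quizzes (98) > Peer review (82), so Peer review counts as 98.
Weighted total:
  Quizzes 98 × 0.34 = 33.32
  Peer review 98 × 0.11 = 10.78
  Discussion 25 × 0.15 = 3.75
  Fieldwork 78 × 0.1 = 7.8
  Final exam 98 × 0.08 = 7.84
  Reading responses 65 × 0.17 = 11.05
  Assignments 53 × 0.05 = 2.65
Sum = 77.19
77.19 ≥ 55 → Pass

Pass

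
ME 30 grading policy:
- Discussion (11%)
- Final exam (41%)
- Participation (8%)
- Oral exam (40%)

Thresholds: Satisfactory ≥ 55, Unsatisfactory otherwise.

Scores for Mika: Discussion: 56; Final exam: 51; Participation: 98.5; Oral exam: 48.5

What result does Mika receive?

Unsatisfactory

Weighted total:
  Discussion 56 × 0.11 = 6.16
  Final exam 51 × 0.41 = 20.91
  Participation 98.5 × 0.08 = 7.88
  Oral exam 48.5 × 0.4 = 19.4
Sum = 54.35
54.35 < 55 → Unsatisfactory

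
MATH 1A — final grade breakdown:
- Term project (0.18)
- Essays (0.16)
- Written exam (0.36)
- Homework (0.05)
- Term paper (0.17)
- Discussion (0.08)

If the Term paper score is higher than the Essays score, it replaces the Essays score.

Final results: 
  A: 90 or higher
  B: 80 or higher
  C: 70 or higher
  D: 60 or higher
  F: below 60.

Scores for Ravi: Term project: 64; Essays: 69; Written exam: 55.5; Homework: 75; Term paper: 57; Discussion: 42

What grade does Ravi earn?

F

Term paper (57) ≤ Essays (69), so Essays stays at 69.
Weighted total:
  Term project 64 × 0.18 = 11.52
  Essays 69 × 0.16 = 11.04
  Written exam 55.5 × 0.36 = 19.98
  Homework 75 × 0.05 = 3.75
  Term paper 57 × 0.17 = 9.69
  Discussion 42 × 0.08 = 3.36
Sum = 59.34
59.34 < 60 → F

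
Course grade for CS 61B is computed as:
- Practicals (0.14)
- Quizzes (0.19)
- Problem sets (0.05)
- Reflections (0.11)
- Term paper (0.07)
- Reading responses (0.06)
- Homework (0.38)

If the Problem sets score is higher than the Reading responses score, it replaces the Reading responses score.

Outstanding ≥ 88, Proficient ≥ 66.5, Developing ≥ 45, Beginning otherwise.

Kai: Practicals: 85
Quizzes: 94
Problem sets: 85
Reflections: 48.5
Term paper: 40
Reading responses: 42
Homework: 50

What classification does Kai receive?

Problem sets (85) > Reading responses (42), so Reading responses counts as 85.
Weighted total:
  Practicals 85 × 0.14 = 11.9
  Quizzes 94 × 0.19 = 17.86
  Problem sets 85 × 0.05 = 4.25
  Reflections 48.5 × 0.11 = 5.335
  Term paper 40 × 0.07 = 2.8
  Reading responses 85 × 0.06 = 5.1
  Homework 50 × 0.38 = 19
Sum = 66.245
66.245 is ≥ 45 and < 66.5 → Developing

Developing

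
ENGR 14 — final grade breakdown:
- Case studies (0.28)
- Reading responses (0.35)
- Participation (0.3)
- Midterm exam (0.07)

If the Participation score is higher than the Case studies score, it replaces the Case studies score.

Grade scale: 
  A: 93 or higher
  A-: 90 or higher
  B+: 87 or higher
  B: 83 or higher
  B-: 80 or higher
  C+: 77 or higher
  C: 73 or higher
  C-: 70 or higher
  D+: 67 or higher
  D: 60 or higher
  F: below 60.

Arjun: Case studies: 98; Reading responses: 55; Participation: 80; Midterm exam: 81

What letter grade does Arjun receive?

Participation (80) ≤ Case studies (98), so Case studies stays at 98.
Weighted total:
  Case studies 98 × 0.28 = 27.44
  Reading responses 55 × 0.35 = 19.25
  Participation 80 × 0.3 = 24
  Midterm exam 81 × 0.07 = 5.67
Sum = 76.36
76.36 is ≥ 73 and < 77 → C

C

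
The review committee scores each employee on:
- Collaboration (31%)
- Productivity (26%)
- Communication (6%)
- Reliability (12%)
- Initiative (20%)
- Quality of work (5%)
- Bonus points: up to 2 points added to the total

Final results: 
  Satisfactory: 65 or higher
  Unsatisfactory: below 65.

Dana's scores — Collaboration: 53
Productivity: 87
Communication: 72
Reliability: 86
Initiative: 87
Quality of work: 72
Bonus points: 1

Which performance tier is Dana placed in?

Satisfactory

Weighted total:
  Collaboration 53 × 0.31 = 16.43
  Productivity 87 × 0.26 = 22.62
  Communication 72 × 0.06 = 4.32
  Reliability 86 × 0.12 = 10.32
  Initiative 87 × 0.2 = 17.4
  Quality of work 72 × 0.05 = 3.6
Sum = 74.69
Bonus points: 74.69 + 1 = 75.69
75.69 ≥ 65 → Satisfactory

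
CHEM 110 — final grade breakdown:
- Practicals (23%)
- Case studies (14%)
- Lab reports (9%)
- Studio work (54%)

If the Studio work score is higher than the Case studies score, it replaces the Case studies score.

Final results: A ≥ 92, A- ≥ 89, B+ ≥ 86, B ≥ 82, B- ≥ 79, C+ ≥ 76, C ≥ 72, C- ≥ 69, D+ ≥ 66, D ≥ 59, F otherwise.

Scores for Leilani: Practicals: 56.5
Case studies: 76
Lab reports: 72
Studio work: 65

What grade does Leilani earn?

D

Studio work (65) ≤ Case studies (76), so Case studies stays at 76.
Weighted total:
  Practicals 56.5 × 0.23 = 12.995
  Case studies 76 × 0.14 = 10.64
  Lab reports 72 × 0.09 = 6.48
  Studio work 65 × 0.54 = 35.1
Sum = 65.215
65.215 is ≥ 59 and < 66 → D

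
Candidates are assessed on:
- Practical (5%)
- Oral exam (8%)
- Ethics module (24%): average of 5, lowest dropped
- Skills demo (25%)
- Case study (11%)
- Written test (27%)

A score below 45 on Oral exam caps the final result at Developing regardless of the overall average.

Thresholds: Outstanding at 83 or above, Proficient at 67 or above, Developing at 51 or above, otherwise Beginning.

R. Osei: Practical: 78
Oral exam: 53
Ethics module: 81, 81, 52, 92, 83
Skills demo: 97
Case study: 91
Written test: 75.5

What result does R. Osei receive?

Ethics module: drop 52 → average of remaining 4 = 337/4 = 84.25
Oral exam score 53 ≥ 45: minimum met.
Weighted total:
  Practical 78 × 0.05 = 3.9
  Oral exam 53 × 0.08 = 4.24
  Ethics module 84.25 × 0.24 = 20.22
  Skills demo 97 × 0.25 = 24.25
  Case study 91 × 0.11 = 10.01
  Written test 75.5 × 0.27 = 20.385
Sum = 83.005
83.005 ≥ 83 → Outstanding

Outstanding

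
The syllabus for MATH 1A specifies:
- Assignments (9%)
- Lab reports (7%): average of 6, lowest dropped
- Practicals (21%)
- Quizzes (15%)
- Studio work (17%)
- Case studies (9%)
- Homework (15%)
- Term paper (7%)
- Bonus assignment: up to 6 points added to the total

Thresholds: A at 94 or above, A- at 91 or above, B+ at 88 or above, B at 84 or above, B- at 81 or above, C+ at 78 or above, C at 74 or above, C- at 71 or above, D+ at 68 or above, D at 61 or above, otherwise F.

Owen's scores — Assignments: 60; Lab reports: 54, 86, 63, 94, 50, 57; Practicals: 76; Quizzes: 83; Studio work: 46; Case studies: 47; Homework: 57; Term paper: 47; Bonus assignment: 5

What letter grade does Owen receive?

Lab reports: drop 50 → average of remaining 5 = 354/5 = 70.8
Weighted total:
  Assignments 60 × 0.09 = 5.4
  Lab reports 70.8 × 0.07 = 4.956
  Practicals 76 × 0.21 = 15.96
  Quizzes 83 × 0.15 = 12.45
  Studio work 46 × 0.17 = 7.82
  Case studies 47 × 0.09 = 4.23
  Homework 57 × 0.15 = 8.55
  Term paper 47 × 0.07 = 3.29
Sum = 62.656
Bonus assignment: 62.656 + 5 = 67.656
67.656 is ≥ 61 and < 68 → D

D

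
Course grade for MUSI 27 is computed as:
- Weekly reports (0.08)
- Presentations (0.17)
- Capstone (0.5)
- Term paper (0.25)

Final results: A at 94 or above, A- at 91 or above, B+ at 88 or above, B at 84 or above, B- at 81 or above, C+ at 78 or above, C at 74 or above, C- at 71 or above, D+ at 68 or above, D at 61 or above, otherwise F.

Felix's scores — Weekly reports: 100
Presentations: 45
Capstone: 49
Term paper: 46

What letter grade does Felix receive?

Weighted total:
  Weekly reports 100 × 0.08 = 8
  Presentations 45 × 0.17 = 7.65
  Capstone 49 × 0.5 = 24.5
  Term paper 46 × 0.25 = 11.5
Sum = 51.65
51.65 < 61 → F

F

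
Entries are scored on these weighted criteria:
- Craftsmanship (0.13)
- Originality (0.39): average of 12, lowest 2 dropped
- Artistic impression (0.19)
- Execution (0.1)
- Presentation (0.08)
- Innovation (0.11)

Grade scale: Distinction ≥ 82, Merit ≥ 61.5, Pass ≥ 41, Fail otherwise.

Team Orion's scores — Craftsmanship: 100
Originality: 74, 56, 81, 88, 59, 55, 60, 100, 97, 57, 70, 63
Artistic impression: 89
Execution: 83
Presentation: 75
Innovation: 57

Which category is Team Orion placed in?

Merit

Originality: drop 55, 56 → average of remaining 10 = 749/10 = 74.9
Weighted total:
  Craftsmanship 100 × 0.13 = 13
  Originality 74.9 × 0.39 = 29.211
  Artistic impression 89 × 0.19 = 16.91
  Execution 83 × 0.1 = 8.3
  Presentation 75 × 0.08 = 6
  Innovation 57 × 0.11 = 6.27
Sum = 79.691
79.691 is ≥ 61.5 and < 82 → Merit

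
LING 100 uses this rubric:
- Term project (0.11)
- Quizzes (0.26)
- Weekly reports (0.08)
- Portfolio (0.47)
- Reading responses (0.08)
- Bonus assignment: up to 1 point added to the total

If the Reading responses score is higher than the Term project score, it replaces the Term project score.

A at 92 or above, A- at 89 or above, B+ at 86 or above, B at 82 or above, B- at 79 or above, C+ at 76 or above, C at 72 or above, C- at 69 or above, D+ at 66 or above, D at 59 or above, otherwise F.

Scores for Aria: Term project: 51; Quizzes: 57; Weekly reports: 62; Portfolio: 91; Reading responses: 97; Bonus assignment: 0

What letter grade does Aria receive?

B-

Reading responses (97) > Term project (51), so Term project counts as 97.
Weighted total:
  Term project 97 × 0.11 = 10.67
  Quizzes 57 × 0.26 = 14.82
  Weekly reports 62 × 0.08 = 4.96
  Portfolio 91 × 0.47 = 42.77
  Reading responses 97 × 0.08 = 7.76
Sum = 80.98
Bonus assignment: 80.98 + 0 = 80.98
80.98 is ≥ 79 and < 82 → B-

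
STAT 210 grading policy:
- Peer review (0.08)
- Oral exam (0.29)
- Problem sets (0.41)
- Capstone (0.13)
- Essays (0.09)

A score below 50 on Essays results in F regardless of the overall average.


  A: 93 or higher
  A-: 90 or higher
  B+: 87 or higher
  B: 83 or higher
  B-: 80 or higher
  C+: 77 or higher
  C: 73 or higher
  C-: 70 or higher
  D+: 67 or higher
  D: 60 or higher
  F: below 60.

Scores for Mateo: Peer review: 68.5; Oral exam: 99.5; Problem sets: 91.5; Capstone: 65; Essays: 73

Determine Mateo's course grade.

B

Essays score 73 ≥ 50: minimum met.
Weighted total:
  Peer review 68.5 × 0.08 = 5.48
  Oral exam 99.5 × 0.29 = 28.855
  Problem sets 91.5 × 0.41 = 37.515
  Capstone 65 × 0.13 = 8.45
  Essays 73 × 0.09 = 6.57
Sum = 86.87
86.87 is ≥ 83 and < 87 → B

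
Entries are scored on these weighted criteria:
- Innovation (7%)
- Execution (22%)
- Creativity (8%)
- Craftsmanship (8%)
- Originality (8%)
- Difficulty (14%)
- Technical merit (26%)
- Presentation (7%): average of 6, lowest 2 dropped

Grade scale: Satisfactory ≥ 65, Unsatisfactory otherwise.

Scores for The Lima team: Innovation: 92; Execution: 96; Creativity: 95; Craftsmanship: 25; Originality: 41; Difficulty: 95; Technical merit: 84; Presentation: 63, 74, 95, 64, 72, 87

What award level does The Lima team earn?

Presentation: drop 63, 64 → average of remaining 4 = 328/4 = 82
Weighted total:
  Innovation 92 × 0.07 = 6.44
  Execution 96 × 0.22 = 21.12
  Creativity 95 × 0.08 = 7.6
  Craftsmanship 25 × 0.08 = 2
  Originality 41 × 0.08 = 3.28
  Difficulty 95 × 0.14 = 13.3
  Technical merit 84 × 0.26 = 21.84
  Presentation 82 × 0.07 = 5.74
Sum = 81.32
81.32 ≥ 65 → Satisfactory

Satisfactory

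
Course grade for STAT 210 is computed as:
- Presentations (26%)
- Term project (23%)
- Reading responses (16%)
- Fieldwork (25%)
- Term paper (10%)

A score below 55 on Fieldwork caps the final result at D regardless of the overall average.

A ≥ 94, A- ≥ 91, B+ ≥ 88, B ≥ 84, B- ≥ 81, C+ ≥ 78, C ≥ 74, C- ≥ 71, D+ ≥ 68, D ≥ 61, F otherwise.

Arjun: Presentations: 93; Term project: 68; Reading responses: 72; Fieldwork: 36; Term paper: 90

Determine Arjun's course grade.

D

Fieldwork score 36 < 55: minimum not met.
Weighted total:
  Presentations 93 × 0.26 = 24.18
  Term project 68 × 0.23 = 15.64
  Reading responses 72 × 0.16 = 11.52
  Fieldwork 36 × 0.25 = 9
  Term paper 90 × 0.1 = 9
Sum = 69.34
69.34 would be D+; cap at D applies → D.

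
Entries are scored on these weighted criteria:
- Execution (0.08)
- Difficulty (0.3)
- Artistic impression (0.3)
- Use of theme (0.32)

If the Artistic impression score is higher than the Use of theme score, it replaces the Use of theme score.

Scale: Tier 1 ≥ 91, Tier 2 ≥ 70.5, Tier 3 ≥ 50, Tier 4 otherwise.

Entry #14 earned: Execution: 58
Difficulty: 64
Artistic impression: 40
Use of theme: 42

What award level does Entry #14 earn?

Tier 4

Artistic impression (40) ≤ Use of theme (42), so Use of theme stays at 42.
Weighted total:
  Execution 58 × 0.08 = 4.64
  Difficulty 64 × 0.3 = 19.2
  Artistic impression 40 × 0.3 = 12
  Use of theme 42 × 0.32 = 13.44
Sum = 49.28
49.28 < 50 → Tier 4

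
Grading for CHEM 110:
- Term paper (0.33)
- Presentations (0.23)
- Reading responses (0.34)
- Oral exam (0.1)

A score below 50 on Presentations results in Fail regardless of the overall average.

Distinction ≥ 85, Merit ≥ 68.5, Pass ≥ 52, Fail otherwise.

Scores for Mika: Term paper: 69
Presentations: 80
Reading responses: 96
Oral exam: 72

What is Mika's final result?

Merit

Presentations score 80 ≥ 50: minimum met.
Weighted total:
  Term paper 69 × 0.33 = 22.77
  Presentations 80 × 0.23 = 18.4
  Reading responses 96 × 0.34 = 32.64
  Oral exam 72 × 0.1 = 7.2
Sum = 81.01
81.01 is ≥ 68.5 and < 85 → Merit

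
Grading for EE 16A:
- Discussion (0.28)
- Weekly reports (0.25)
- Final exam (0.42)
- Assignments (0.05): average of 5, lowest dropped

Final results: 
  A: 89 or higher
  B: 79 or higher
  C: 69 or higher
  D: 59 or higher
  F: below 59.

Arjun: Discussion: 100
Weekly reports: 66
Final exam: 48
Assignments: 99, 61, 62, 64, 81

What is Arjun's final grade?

Assignments: drop 61 → average of remaining 4 = 306/4 = 76.5
Weighted total:
  Discussion 100 × 0.28 = 28
  Weekly reports 66 × 0.25 = 16.5
  Final exam 48 × 0.42 = 20.16
  Assignments 76.5 × 0.05 = 3.825
Sum = 68.485
68.485 is ≥ 59 and < 69 → D

D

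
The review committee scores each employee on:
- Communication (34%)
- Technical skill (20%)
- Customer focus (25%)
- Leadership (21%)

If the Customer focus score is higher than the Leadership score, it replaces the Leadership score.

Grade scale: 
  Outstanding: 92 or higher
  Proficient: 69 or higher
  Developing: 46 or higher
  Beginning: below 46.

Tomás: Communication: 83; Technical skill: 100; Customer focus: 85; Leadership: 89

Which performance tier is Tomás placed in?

Customer focus (85) ≤ Leadership (89), so Leadership stays at 89.
Weighted total:
  Communication 83 × 0.34 = 28.22
  Technical skill 100 × 0.2 = 20
  Customer focus 85 × 0.25 = 21.25
  Leadership 89 × 0.21 = 18.69
Sum = 88.16
88.16 is ≥ 69 and < 92 → Proficient

Proficient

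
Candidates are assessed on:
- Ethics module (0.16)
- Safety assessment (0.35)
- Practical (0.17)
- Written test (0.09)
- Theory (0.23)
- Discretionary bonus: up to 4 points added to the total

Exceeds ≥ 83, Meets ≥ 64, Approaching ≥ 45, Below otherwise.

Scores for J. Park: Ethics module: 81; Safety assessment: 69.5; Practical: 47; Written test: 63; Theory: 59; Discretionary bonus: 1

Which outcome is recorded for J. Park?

Weighted total:
  Ethics module 81 × 0.16 = 12.96
  Safety assessment 69.5 × 0.35 = 24.325
  Practical 47 × 0.17 = 7.99
  Written test 63 × 0.09 = 5.67
  Theory 59 × 0.23 = 13.57
Sum = 64.515
Discretionary bonus: 64.515 + 1 = 65.515
65.515 is ≥ 64 and < 83 → Meets

Meets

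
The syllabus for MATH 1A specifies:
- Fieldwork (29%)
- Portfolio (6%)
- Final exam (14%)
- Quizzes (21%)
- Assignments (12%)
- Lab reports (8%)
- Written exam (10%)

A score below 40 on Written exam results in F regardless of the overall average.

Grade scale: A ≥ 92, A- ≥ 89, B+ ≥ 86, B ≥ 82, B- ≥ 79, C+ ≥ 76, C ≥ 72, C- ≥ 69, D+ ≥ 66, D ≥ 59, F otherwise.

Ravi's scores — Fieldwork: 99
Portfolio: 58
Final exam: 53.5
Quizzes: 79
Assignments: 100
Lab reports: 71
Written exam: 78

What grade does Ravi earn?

B-

Written exam score 78 ≥ 40: minimum met.
Weighted total:
  Fieldwork 99 × 0.29 = 28.71
  Portfolio 58 × 0.06 = 3.48
  Final exam 53.5 × 0.14 = 7.49
  Quizzes 79 × 0.21 = 16.59
  Assignments 100 × 0.12 = 12
  Lab reports 71 × 0.08 = 5.68
  Written exam 78 × 0.1 = 7.8
Sum = 81.75
81.75 is ≥ 79 and < 82 → B-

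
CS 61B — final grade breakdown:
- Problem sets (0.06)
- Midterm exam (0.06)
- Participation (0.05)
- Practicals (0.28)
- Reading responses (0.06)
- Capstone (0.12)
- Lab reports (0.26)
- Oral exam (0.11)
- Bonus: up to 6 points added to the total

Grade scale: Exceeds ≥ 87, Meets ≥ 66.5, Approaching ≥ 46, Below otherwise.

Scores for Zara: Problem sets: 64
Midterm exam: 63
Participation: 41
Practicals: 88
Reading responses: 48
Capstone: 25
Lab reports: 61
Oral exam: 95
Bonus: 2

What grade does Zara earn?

Meets

Weighted total:
  Problem sets 64 × 0.06 = 3.84
  Midterm exam 63 × 0.06 = 3.78
  Participation 41 × 0.05 = 2.05
  Practicals 88 × 0.28 = 24.64
  Reading responses 48 × 0.06 = 2.88
  Capstone 25 × 0.12 = 3
  Lab reports 61 × 0.26 = 15.86
  Oral exam 95 × 0.11 = 10.45
Sum = 66.5
Bonus: 66.5 + 2 = 68.5
68.5 is ≥ 66.5 and < 87 → Meets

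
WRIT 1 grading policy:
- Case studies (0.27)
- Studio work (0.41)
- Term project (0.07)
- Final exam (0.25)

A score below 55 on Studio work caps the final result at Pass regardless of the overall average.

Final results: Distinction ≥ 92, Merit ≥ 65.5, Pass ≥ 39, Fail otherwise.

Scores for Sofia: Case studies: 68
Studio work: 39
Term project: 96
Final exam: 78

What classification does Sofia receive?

Studio work score 39 < 55: minimum not met.
Weighted total:
  Case studies 68 × 0.27 = 18.36
  Studio work 39 × 0.41 = 15.99
  Term project 96 × 0.07 = 6.72
  Final exam 78 × 0.25 = 19.5
Sum = 60.57
60.57 would be Pass; cap at Pass applies → Pass.

Pass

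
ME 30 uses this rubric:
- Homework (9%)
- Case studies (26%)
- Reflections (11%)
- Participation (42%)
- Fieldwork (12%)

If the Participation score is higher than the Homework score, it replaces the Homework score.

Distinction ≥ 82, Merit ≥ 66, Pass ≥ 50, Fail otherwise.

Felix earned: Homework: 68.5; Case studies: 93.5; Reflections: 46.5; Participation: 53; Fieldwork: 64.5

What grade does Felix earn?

Participation (53) ≤ Homework (68.5), so Homework stays at 68.5.
Weighted total:
  Homework 68.5 × 0.09 = 6.165
  Case studies 93.5 × 0.26 = 24.31
  Reflections 46.5 × 0.11 = 5.115
  Participation 53 × 0.42 = 22.26
  Fieldwork 64.5 × 0.12 = 7.74
Sum = 65.59
65.59 is ≥ 50 and < 66 → Pass

Pass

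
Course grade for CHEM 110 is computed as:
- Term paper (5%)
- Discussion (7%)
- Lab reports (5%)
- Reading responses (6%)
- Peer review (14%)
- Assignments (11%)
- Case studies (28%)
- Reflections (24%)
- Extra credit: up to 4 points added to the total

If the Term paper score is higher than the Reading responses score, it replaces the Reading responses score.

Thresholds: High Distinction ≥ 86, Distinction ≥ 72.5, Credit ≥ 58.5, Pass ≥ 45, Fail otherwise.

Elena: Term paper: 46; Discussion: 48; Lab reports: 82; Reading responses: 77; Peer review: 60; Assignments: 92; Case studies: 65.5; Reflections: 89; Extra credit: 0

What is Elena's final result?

Distinction

Term paper (46) ≤ Reading responses (77), so Reading responses stays at 77.
Weighted total:
  Term paper 46 × 0.05 = 2.3
  Discussion 48 × 0.07 = 3.36
  Lab reports 82 × 0.05 = 4.1
  Reading responses 77 × 0.06 = 4.62
  Peer review 60 × 0.14 = 8.4
  Assignments 92 × 0.11 = 10.12
  Case studies 65.5 × 0.28 = 18.34
  Reflections 89 × 0.24 = 21.36
Sum = 72.6
Extra credit: 72.6 + 0 = 72.6
72.6 is ≥ 72.5 and < 86 → Distinction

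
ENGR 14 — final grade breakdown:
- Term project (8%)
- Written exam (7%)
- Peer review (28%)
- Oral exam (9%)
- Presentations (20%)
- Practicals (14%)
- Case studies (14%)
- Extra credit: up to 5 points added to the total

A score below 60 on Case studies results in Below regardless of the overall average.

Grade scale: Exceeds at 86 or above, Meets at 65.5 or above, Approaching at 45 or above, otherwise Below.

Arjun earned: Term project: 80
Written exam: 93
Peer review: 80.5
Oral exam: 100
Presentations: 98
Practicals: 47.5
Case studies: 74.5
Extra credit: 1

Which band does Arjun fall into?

Meets

Case studies score 74.5 ≥ 60: minimum met.
Weighted total:
  Term project 80 × 0.08 = 6.4
  Written exam 93 × 0.07 = 6.51
  Peer review 80.5 × 0.28 = 22.54
  Oral exam 100 × 0.09 = 9
  Presentations 98 × 0.2 = 19.6
  Practicals 47.5 × 0.14 = 6.65
  Case studies 74.5 × 0.14 = 10.43
Sum = 81.13
Extra credit: 81.13 + 1 = 82.13
82.13 is ≥ 65.5 and < 86 → Meets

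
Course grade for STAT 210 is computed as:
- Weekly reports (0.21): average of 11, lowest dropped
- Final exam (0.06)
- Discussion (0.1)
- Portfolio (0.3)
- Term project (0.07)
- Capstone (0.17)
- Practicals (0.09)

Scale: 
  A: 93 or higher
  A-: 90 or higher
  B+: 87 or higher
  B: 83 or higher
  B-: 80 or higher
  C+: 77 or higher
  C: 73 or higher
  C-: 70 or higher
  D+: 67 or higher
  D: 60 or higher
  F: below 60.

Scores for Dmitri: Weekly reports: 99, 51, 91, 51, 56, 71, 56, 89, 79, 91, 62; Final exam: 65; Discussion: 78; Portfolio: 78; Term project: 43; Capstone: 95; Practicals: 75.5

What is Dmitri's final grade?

Weekly reports: drop 51 → average of remaining 10 = 745/10 = 74.5
Weighted total:
  Weekly reports 74.5 × 0.21 = 15.645
  Final exam 65 × 0.06 = 3.9
  Discussion 78 × 0.1 = 7.8
  Portfolio 78 × 0.3 = 23.4
  Term project 43 × 0.07 = 3.01
  Capstone 95 × 0.17 = 16.15
  Practicals 75.5 × 0.09 = 6.795
Sum = 76.7
76.7 is ≥ 73 and < 77 → C

C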